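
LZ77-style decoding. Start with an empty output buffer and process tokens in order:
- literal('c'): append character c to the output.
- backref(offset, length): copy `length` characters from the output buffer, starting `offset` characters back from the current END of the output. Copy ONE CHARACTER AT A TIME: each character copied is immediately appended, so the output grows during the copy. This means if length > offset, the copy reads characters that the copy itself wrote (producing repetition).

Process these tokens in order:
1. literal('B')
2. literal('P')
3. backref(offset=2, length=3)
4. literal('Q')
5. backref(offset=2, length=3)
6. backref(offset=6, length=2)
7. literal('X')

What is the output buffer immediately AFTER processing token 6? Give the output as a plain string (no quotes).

Answer: BPBPBQBQBPB

Derivation:
Token 1: literal('B'). Output: "B"
Token 2: literal('P'). Output: "BP"
Token 3: backref(off=2, len=3) (overlapping!). Copied 'BPB' from pos 0. Output: "BPBPB"
Token 4: literal('Q'). Output: "BPBPBQ"
Token 5: backref(off=2, len=3) (overlapping!). Copied 'BQB' from pos 4. Output: "BPBPBQBQB"
Token 6: backref(off=6, len=2). Copied 'PB' from pos 3. Output: "BPBPBQBQBPB"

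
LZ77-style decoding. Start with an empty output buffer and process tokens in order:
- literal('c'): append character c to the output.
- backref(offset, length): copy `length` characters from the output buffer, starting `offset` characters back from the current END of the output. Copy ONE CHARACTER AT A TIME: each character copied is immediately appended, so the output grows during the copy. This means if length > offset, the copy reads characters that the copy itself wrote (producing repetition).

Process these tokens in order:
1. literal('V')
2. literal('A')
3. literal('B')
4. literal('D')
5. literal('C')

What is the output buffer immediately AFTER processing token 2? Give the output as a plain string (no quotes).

Token 1: literal('V'). Output: "V"
Token 2: literal('A'). Output: "VA"

Answer: VA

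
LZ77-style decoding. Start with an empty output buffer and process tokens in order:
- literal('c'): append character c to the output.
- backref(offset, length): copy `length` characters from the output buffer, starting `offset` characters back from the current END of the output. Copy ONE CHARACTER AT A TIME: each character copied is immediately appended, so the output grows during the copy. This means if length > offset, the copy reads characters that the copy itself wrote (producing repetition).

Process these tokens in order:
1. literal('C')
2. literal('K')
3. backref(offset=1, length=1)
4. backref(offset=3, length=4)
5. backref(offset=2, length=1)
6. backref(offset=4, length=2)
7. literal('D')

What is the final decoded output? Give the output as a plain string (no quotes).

Answer: CKKCKKCKKKD

Derivation:
Token 1: literal('C'). Output: "C"
Token 2: literal('K'). Output: "CK"
Token 3: backref(off=1, len=1). Copied 'K' from pos 1. Output: "CKK"
Token 4: backref(off=3, len=4) (overlapping!). Copied 'CKKC' from pos 0. Output: "CKKCKKC"
Token 5: backref(off=2, len=1). Copied 'K' from pos 5. Output: "CKKCKKCK"
Token 6: backref(off=4, len=2). Copied 'KK' from pos 4. Output: "CKKCKKCKKK"
Token 7: literal('D'). Output: "CKKCKKCKKKD"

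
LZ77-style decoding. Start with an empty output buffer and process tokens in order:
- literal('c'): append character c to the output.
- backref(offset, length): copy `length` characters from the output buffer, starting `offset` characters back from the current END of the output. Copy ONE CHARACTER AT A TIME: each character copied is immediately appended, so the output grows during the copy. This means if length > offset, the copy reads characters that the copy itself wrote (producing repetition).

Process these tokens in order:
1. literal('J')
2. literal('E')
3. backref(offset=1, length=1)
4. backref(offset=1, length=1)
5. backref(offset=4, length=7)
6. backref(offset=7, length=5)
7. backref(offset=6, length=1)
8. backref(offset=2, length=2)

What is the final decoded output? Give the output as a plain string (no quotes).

Token 1: literal('J'). Output: "J"
Token 2: literal('E'). Output: "JE"
Token 3: backref(off=1, len=1). Copied 'E' from pos 1. Output: "JEE"
Token 4: backref(off=1, len=1). Copied 'E' from pos 2. Output: "JEEE"
Token 5: backref(off=4, len=7) (overlapping!). Copied 'JEEEJEE' from pos 0. Output: "JEEEJEEEJEE"
Token 6: backref(off=7, len=5). Copied 'JEEEJ' from pos 4. Output: "JEEEJEEEJEEJEEEJ"
Token 7: backref(off=6, len=1). Copied 'E' from pos 10. Output: "JEEEJEEEJEEJEEEJE"
Token 8: backref(off=2, len=2). Copied 'JE' from pos 15. Output: "JEEEJEEEJEEJEEEJEJE"

Answer: JEEEJEEEJEEJEEEJEJE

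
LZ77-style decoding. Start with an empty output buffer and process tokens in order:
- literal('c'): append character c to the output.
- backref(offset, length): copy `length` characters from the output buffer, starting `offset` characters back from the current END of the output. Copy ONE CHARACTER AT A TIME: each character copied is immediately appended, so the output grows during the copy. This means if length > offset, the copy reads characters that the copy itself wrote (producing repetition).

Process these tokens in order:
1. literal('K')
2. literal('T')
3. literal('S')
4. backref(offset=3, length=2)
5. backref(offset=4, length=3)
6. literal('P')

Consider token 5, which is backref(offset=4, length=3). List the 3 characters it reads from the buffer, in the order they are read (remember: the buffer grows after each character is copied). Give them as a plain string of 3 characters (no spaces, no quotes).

Answer: TSK

Derivation:
Token 1: literal('K'). Output: "K"
Token 2: literal('T'). Output: "KT"
Token 3: literal('S'). Output: "KTS"
Token 4: backref(off=3, len=2). Copied 'KT' from pos 0. Output: "KTSKT"
Token 5: backref(off=4, len=3). Buffer before: "KTSKT" (len 5)
  byte 1: read out[1]='T', append. Buffer now: "KTSKTT"
  byte 2: read out[2]='S', append. Buffer now: "KTSKTTS"
  byte 3: read out[3]='K', append. Buffer now: "KTSKTTSK"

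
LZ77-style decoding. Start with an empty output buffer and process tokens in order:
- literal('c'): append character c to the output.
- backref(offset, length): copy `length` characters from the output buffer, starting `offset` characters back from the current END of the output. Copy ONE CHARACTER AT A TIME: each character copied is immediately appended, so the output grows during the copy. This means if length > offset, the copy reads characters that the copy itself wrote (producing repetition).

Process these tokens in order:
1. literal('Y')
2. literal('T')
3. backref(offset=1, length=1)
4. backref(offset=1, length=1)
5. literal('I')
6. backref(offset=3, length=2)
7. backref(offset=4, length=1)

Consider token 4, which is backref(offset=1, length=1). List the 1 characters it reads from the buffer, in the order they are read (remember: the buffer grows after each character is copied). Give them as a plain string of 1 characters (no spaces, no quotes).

Token 1: literal('Y'). Output: "Y"
Token 2: literal('T'). Output: "YT"
Token 3: backref(off=1, len=1). Copied 'T' from pos 1. Output: "YTT"
Token 4: backref(off=1, len=1). Buffer before: "YTT" (len 3)
  byte 1: read out[2]='T', append. Buffer now: "YTTT"

Answer: T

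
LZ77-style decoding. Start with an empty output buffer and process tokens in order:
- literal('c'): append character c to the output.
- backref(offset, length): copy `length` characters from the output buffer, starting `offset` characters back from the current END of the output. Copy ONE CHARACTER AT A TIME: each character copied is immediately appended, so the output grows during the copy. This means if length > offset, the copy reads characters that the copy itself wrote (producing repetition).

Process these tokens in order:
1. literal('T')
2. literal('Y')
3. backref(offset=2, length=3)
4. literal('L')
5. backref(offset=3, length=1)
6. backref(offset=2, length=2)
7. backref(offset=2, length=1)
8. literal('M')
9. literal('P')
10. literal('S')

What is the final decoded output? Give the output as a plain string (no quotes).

Answer: TYTYTLYLYLMPS

Derivation:
Token 1: literal('T'). Output: "T"
Token 2: literal('Y'). Output: "TY"
Token 3: backref(off=2, len=3) (overlapping!). Copied 'TYT' from pos 0. Output: "TYTYT"
Token 4: literal('L'). Output: "TYTYTL"
Token 5: backref(off=3, len=1). Copied 'Y' from pos 3. Output: "TYTYTLY"
Token 6: backref(off=2, len=2). Copied 'LY' from pos 5. Output: "TYTYTLYLY"
Token 7: backref(off=2, len=1). Copied 'L' from pos 7. Output: "TYTYTLYLYL"
Token 8: literal('M'). Output: "TYTYTLYLYLM"
Token 9: literal('P'). Output: "TYTYTLYLYLMP"
Token 10: literal('S'). Output: "TYTYTLYLYLMPS"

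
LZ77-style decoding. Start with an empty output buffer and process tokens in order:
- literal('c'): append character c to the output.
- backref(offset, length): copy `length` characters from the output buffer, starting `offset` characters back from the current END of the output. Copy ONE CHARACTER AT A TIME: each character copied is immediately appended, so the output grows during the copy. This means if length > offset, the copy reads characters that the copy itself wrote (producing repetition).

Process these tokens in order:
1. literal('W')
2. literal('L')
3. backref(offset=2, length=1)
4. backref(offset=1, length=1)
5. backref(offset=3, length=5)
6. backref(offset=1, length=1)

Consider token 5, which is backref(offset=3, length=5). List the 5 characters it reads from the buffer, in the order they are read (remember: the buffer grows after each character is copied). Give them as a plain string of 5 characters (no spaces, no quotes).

Answer: LWWLW

Derivation:
Token 1: literal('W'). Output: "W"
Token 2: literal('L'). Output: "WL"
Token 3: backref(off=2, len=1). Copied 'W' from pos 0. Output: "WLW"
Token 4: backref(off=1, len=1). Copied 'W' from pos 2. Output: "WLWW"
Token 5: backref(off=3, len=5). Buffer before: "WLWW" (len 4)
  byte 1: read out[1]='L', append. Buffer now: "WLWWL"
  byte 2: read out[2]='W', append. Buffer now: "WLWWLW"
  byte 3: read out[3]='W', append. Buffer now: "WLWWLWW"
  byte 4: read out[4]='L', append. Buffer now: "WLWWLWWL"
  byte 5: read out[5]='W', append. Buffer now: "WLWWLWWLW"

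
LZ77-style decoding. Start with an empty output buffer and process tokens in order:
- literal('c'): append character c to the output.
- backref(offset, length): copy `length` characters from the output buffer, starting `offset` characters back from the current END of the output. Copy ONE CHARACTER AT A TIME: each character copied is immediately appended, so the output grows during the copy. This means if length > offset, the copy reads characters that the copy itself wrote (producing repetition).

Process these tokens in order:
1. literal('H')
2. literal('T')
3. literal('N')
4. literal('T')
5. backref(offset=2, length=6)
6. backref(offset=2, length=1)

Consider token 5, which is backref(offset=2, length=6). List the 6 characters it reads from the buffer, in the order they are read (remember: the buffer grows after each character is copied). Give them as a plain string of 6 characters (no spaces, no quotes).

Token 1: literal('H'). Output: "H"
Token 2: literal('T'). Output: "HT"
Token 3: literal('N'). Output: "HTN"
Token 4: literal('T'). Output: "HTNT"
Token 5: backref(off=2, len=6). Buffer before: "HTNT" (len 4)
  byte 1: read out[2]='N', append. Buffer now: "HTNTN"
  byte 2: read out[3]='T', append. Buffer now: "HTNTNT"
  byte 3: read out[4]='N', append. Buffer now: "HTNTNTN"
  byte 4: read out[5]='T', append. Buffer now: "HTNTNTNT"
  byte 5: read out[6]='N', append. Buffer now: "HTNTNTNTN"
  byte 6: read out[7]='T', append. Buffer now: "HTNTNTNTNT"

Answer: NTNTNT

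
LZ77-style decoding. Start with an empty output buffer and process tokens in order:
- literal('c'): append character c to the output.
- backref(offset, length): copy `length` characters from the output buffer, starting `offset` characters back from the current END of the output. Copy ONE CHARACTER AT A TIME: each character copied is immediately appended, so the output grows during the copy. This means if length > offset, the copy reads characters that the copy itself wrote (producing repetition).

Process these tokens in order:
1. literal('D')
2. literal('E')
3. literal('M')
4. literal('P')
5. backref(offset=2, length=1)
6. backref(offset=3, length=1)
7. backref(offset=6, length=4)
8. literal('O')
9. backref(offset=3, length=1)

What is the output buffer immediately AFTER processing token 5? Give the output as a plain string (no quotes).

Token 1: literal('D'). Output: "D"
Token 2: literal('E'). Output: "DE"
Token 3: literal('M'). Output: "DEM"
Token 4: literal('P'). Output: "DEMP"
Token 5: backref(off=2, len=1). Copied 'M' from pos 2. Output: "DEMPM"

Answer: DEMPM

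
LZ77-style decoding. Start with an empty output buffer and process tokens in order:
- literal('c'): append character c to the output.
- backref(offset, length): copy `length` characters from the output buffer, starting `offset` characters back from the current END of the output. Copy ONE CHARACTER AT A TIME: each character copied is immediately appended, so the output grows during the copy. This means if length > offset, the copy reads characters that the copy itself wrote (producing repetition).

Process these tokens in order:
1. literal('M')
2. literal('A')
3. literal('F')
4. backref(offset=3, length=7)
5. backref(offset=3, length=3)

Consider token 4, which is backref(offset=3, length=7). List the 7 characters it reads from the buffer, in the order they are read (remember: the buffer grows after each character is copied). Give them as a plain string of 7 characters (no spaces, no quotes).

Answer: MAFMAFM

Derivation:
Token 1: literal('M'). Output: "M"
Token 2: literal('A'). Output: "MA"
Token 3: literal('F'). Output: "MAF"
Token 4: backref(off=3, len=7). Buffer before: "MAF" (len 3)
  byte 1: read out[0]='M', append. Buffer now: "MAFM"
  byte 2: read out[1]='A', append. Buffer now: "MAFMA"
  byte 3: read out[2]='F', append. Buffer now: "MAFMAF"
  byte 4: read out[3]='M', append. Buffer now: "MAFMAFM"
  byte 5: read out[4]='A', append. Buffer now: "MAFMAFMA"
  byte 6: read out[5]='F', append. Buffer now: "MAFMAFMAF"
  byte 7: read out[6]='M', append. Buffer now: "MAFMAFMAFM"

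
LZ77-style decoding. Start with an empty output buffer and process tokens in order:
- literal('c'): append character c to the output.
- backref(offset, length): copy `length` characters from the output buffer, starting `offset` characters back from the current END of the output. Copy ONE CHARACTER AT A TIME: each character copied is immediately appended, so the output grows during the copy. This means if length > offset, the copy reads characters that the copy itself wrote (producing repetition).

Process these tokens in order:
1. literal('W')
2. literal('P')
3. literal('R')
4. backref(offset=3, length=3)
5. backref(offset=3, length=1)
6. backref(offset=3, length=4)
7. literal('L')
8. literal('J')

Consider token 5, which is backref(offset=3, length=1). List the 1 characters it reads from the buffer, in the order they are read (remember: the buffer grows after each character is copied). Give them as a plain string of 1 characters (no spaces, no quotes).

Answer: W

Derivation:
Token 1: literal('W'). Output: "W"
Token 2: literal('P'). Output: "WP"
Token 3: literal('R'). Output: "WPR"
Token 4: backref(off=3, len=3). Copied 'WPR' from pos 0. Output: "WPRWPR"
Token 5: backref(off=3, len=1). Buffer before: "WPRWPR" (len 6)
  byte 1: read out[3]='W', append. Buffer now: "WPRWPRW"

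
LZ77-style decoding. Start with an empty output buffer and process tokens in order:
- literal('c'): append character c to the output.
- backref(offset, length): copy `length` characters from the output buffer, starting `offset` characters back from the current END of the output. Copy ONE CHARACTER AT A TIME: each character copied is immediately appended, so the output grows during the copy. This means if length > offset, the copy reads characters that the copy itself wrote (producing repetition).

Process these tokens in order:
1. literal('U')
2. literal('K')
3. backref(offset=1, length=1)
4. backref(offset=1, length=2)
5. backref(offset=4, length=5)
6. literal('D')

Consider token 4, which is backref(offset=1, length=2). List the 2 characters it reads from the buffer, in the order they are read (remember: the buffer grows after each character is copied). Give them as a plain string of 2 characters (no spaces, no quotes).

Answer: KK

Derivation:
Token 1: literal('U'). Output: "U"
Token 2: literal('K'). Output: "UK"
Token 3: backref(off=1, len=1). Copied 'K' from pos 1. Output: "UKK"
Token 4: backref(off=1, len=2). Buffer before: "UKK" (len 3)
  byte 1: read out[2]='K', append. Buffer now: "UKKK"
  byte 2: read out[3]='K', append. Buffer now: "UKKKK"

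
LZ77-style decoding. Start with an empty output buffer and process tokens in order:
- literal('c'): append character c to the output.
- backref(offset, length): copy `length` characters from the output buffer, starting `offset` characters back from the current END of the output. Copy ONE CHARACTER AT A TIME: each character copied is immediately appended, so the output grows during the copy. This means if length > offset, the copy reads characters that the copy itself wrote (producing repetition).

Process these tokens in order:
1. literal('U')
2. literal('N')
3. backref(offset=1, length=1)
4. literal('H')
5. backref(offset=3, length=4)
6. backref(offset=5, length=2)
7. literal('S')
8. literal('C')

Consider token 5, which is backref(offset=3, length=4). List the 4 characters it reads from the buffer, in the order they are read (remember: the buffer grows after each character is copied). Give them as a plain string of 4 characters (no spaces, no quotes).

Token 1: literal('U'). Output: "U"
Token 2: literal('N'). Output: "UN"
Token 3: backref(off=1, len=1). Copied 'N' from pos 1. Output: "UNN"
Token 4: literal('H'). Output: "UNNH"
Token 5: backref(off=3, len=4). Buffer before: "UNNH" (len 4)
  byte 1: read out[1]='N', append. Buffer now: "UNNHN"
  byte 2: read out[2]='N', append. Buffer now: "UNNHNN"
  byte 3: read out[3]='H', append. Buffer now: "UNNHNNH"
  byte 4: read out[4]='N', append. Buffer now: "UNNHNNHN"

Answer: NNHN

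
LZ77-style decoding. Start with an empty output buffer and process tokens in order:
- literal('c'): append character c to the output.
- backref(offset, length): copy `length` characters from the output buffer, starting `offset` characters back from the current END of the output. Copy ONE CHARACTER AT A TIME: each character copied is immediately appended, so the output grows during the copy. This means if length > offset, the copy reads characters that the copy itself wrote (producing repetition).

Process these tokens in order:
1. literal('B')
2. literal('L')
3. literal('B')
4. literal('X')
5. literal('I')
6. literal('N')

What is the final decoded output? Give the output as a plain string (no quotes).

Answer: BLBXIN

Derivation:
Token 1: literal('B'). Output: "B"
Token 2: literal('L'). Output: "BL"
Token 3: literal('B'). Output: "BLB"
Token 4: literal('X'). Output: "BLBX"
Token 5: literal('I'). Output: "BLBXI"
Token 6: literal('N'). Output: "BLBXIN"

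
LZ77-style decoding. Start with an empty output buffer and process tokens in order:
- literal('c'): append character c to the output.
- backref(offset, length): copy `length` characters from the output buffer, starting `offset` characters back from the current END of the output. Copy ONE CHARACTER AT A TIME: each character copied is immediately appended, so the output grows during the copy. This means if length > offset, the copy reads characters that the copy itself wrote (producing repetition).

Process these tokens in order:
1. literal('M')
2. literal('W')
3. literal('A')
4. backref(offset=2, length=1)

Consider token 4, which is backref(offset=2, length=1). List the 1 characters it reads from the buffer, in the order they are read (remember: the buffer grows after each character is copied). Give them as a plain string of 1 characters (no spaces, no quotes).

Token 1: literal('M'). Output: "M"
Token 2: literal('W'). Output: "MW"
Token 3: literal('A'). Output: "MWA"
Token 4: backref(off=2, len=1). Buffer before: "MWA" (len 3)
  byte 1: read out[1]='W', append. Buffer now: "MWAW"

Answer: W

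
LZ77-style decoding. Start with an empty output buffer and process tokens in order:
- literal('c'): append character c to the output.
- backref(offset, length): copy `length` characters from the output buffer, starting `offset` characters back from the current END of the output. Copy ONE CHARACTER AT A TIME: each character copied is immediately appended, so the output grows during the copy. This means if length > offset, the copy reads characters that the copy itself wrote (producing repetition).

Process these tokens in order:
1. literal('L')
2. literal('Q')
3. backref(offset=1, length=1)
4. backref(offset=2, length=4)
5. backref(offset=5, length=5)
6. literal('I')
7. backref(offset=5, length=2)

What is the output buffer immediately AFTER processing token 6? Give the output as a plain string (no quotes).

Token 1: literal('L'). Output: "L"
Token 2: literal('Q'). Output: "LQ"
Token 3: backref(off=1, len=1). Copied 'Q' from pos 1. Output: "LQQ"
Token 4: backref(off=2, len=4) (overlapping!). Copied 'QQQQ' from pos 1. Output: "LQQQQQQ"
Token 5: backref(off=5, len=5). Copied 'QQQQQ' from pos 2. Output: "LQQQQQQQQQQQ"
Token 6: literal('I'). Output: "LQQQQQQQQQQQI"

Answer: LQQQQQQQQQQQI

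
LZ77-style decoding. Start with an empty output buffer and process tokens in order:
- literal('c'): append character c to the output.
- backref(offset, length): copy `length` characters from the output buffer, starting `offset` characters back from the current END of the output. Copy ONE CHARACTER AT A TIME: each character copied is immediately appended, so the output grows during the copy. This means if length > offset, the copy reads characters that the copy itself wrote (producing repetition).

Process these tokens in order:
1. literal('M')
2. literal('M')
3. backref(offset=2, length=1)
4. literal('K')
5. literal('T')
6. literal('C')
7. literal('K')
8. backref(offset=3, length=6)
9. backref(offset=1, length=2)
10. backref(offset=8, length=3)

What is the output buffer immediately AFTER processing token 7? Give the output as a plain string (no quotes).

Answer: MMMKTCK

Derivation:
Token 1: literal('M'). Output: "M"
Token 2: literal('M'). Output: "MM"
Token 3: backref(off=2, len=1). Copied 'M' from pos 0. Output: "MMM"
Token 4: literal('K'). Output: "MMMK"
Token 5: literal('T'). Output: "MMMKT"
Token 6: literal('C'). Output: "MMMKTC"
Token 7: literal('K'). Output: "MMMKTCK"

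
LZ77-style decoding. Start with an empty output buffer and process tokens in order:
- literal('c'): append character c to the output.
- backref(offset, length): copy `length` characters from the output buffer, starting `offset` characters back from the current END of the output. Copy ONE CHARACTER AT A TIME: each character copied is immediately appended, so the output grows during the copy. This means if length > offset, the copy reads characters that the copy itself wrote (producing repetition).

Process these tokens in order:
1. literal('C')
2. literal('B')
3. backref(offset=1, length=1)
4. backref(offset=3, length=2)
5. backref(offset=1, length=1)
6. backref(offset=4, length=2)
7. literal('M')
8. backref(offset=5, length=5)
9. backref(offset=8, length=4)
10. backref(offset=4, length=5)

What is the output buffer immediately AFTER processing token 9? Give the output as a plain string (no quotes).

Token 1: literal('C'). Output: "C"
Token 2: literal('B'). Output: "CB"
Token 3: backref(off=1, len=1). Copied 'B' from pos 1. Output: "CBB"
Token 4: backref(off=3, len=2). Copied 'CB' from pos 0. Output: "CBBCB"
Token 5: backref(off=1, len=1). Copied 'B' from pos 4. Output: "CBBCBB"
Token 6: backref(off=4, len=2). Copied 'BC' from pos 2. Output: "CBBCBBBC"
Token 7: literal('M'). Output: "CBBCBBBCM"
Token 8: backref(off=5, len=5). Copied 'BBBCM' from pos 4. Output: "CBBCBBBCMBBBCM"
Token 9: backref(off=8, len=4). Copied 'BCMB' from pos 6. Output: "CBBCBBBCMBBBCMBCMB"

Answer: CBBCBBBCMBBBCMBCMB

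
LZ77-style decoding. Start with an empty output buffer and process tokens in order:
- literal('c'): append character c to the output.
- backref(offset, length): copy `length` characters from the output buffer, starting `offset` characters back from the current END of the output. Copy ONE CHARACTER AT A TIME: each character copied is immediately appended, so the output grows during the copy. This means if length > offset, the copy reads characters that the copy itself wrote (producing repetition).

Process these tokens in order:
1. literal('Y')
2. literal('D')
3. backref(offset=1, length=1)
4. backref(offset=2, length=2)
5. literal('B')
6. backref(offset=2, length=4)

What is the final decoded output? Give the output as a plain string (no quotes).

Answer: YDDDDBDBDB

Derivation:
Token 1: literal('Y'). Output: "Y"
Token 2: literal('D'). Output: "YD"
Token 3: backref(off=1, len=1). Copied 'D' from pos 1. Output: "YDD"
Token 4: backref(off=2, len=2). Copied 'DD' from pos 1. Output: "YDDDD"
Token 5: literal('B'). Output: "YDDDDB"
Token 6: backref(off=2, len=4) (overlapping!). Copied 'DBDB' from pos 4. Output: "YDDDDBDBDB"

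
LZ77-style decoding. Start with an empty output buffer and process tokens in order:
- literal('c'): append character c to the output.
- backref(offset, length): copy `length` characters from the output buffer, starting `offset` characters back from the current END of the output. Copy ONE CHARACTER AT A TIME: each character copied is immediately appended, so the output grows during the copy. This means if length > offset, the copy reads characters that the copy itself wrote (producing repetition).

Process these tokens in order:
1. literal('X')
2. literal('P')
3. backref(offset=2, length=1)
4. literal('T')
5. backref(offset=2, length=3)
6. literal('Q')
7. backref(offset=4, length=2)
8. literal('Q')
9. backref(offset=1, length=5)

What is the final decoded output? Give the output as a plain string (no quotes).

Token 1: literal('X'). Output: "X"
Token 2: literal('P'). Output: "XP"
Token 3: backref(off=2, len=1). Copied 'X' from pos 0. Output: "XPX"
Token 4: literal('T'). Output: "XPXT"
Token 5: backref(off=2, len=3) (overlapping!). Copied 'XTX' from pos 2. Output: "XPXTXTX"
Token 6: literal('Q'). Output: "XPXTXTXQ"
Token 7: backref(off=4, len=2). Copied 'XT' from pos 4. Output: "XPXTXTXQXT"
Token 8: literal('Q'). Output: "XPXTXTXQXTQ"
Token 9: backref(off=1, len=5) (overlapping!). Copied 'QQQQQ' from pos 10. Output: "XPXTXTXQXTQQQQQQ"

Answer: XPXTXTXQXTQQQQQQ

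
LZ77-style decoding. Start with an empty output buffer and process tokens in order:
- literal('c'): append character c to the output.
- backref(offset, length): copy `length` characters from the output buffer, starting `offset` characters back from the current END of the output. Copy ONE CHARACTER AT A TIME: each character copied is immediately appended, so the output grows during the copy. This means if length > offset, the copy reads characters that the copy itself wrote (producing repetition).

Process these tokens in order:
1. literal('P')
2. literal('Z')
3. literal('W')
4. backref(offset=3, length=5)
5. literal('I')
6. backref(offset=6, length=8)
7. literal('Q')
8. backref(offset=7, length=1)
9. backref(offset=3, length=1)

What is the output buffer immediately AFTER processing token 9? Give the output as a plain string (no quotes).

Answer: PZWPZWPZIPZWPZIPZQWZ

Derivation:
Token 1: literal('P'). Output: "P"
Token 2: literal('Z'). Output: "PZ"
Token 3: literal('W'). Output: "PZW"
Token 4: backref(off=3, len=5) (overlapping!). Copied 'PZWPZ' from pos 0. Output: "PZWPZWPZ"
Token 5: literal('I'). Output: "PZWPZWPZI"
Token 6: backref(off=6, len=8) (overlapping!). Copied 'PZWPZIPZ' from pos 3. Output: "PZWPZWPZIPZWPZIPZ"
Token 7: literal('Q'). Output: "PZWPZWPZIPZWPZIPZQ"
Token 8: backref(off=7, len=1). Copied 'W' from pos 11. Output: "PZWPZWPZIPZWPZIPZQW"
Token 9: backref(off=3, len=1). Copied 'Z' from pos 16. Output: "PZWPZWPZIPZWPZIPZQWZ"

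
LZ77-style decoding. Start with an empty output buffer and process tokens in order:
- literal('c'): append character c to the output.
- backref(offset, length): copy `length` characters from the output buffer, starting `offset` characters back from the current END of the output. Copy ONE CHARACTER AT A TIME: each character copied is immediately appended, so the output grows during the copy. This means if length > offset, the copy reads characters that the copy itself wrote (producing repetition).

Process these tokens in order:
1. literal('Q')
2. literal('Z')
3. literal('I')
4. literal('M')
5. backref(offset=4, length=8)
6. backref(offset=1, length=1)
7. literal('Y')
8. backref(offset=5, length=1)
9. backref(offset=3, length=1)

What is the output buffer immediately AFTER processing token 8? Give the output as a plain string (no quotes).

Token 1: literal('Q'). Output: "Q"
Token 2: literal('Z'). Output: "QZ"
Token 3: literal('I'). Output: "QZI"
Token 4: literal('M'). Output: "QZIM"
Token 5: backref(off=4, len=8) (overlapping!). Copied 'QZIMQZIM' from pos 0. Output: "QZIMQZIMQZIM"
Token 6: backref(off=1, len=1). Copied 'M' from pos 11. Output: "QZIMQZIMQZIMM"
Token 7: literal('Y'). Output: "QZIMQZIMQZIMMY"
Token 8: backref(off=5, len=1). Copied 'Z' from pos 9. Output: "QZIMQZIMQZIMMYZ"

Answer: QZIMQZIMQZIMMYZ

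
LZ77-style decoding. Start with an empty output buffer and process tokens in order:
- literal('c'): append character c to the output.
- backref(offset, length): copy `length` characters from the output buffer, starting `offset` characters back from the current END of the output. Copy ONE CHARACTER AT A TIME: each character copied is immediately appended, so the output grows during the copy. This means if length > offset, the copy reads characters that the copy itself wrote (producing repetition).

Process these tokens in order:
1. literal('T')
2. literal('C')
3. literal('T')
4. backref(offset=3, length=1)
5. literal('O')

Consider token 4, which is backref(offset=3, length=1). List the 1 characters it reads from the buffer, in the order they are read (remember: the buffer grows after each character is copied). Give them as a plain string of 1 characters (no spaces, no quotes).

Token 1: literal('T'). Output: "T"
Token 2: literal('C'). Output: "TC"
Token 3: literal('T'). Output: "TCT"
Token 4: backref(off=3, len=1). Buffer before: "TCT" (len 3)
  byte 1: read out[0]='T', append. Buffer now: "TCTT"

Answer: T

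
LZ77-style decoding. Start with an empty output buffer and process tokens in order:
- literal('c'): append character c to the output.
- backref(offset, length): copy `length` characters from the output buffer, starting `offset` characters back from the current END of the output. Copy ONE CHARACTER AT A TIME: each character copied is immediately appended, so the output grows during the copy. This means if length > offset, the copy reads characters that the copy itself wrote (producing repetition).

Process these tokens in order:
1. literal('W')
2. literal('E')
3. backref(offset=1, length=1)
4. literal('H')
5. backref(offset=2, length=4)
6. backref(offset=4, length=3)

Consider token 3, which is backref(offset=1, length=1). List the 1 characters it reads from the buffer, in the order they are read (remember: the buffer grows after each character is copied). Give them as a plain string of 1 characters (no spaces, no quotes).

Token 1: literal('W'). Output: "W"
Token 2: literal('E'). Output: "WE"
Token 3: backref(off=1, len=1). Buffer before: "WE" (len 2)
  byte 1: read out[1]='E', append. Buffer now: "WEE"

Answer: E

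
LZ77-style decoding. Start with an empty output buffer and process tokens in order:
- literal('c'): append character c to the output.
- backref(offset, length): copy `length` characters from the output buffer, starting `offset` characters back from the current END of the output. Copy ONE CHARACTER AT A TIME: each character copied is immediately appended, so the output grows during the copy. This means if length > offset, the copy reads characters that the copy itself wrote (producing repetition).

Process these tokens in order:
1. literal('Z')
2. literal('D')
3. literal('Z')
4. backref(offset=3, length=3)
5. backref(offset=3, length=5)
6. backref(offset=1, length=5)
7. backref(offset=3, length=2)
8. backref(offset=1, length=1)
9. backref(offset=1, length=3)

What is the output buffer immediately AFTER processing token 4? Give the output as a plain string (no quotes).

Answer: ZDZZDZ

Derivation:
Token 1: literal('Z'). Output: "Z"
Token 2: literal('D'). Output: "ZD"
Token 3: literal('Z'). Output: "ZDZ"
Token 4: backref(off=3, len=3). Copied 'ZDZ' from pos 0. Output: "ZDZZDZ"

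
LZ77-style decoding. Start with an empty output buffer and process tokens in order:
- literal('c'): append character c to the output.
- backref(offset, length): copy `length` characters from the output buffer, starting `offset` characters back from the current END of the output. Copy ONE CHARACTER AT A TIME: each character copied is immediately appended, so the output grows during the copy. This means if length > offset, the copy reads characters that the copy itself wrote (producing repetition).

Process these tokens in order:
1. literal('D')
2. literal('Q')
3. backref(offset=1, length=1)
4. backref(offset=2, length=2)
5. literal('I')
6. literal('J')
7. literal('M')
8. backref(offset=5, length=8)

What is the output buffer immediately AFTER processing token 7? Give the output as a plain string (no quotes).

Answer: DQQQQIJM

Derivation:
Token 1: literal('D'). Output: "D"
Token 2: literal('Q'). Output: "DQ"
Token 3: backref(off=1, len=1). Copied 'Q' from pos 1. Output: "DQQ"
Token 4: backref(off=2, len=2). Copied 'QQ' from pos 1. Output: "DQQQQ"
Token 5: literal('I'). Output: "DQQQQI"
Token 6: literal('J'). Output: "DQQQQIJ"
Token 7: literal('M'). Output: "DQQQQIJM"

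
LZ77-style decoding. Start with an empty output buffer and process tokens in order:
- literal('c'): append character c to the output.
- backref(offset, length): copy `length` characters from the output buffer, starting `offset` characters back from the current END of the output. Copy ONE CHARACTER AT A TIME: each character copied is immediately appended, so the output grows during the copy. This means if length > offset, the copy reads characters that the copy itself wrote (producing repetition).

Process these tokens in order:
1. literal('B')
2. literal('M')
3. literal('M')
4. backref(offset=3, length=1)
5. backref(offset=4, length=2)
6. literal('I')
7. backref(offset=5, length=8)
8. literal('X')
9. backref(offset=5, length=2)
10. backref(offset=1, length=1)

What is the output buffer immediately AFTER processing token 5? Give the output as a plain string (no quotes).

Token 1: literal('B'). Output: "B"
Token 2: literal('M'). Output: "BM"
Token 3: literal('M'). Output: "BMM"
Token 4: backref(off=3, len=1). Copied 'B' from pos 0. Output: "BMMB"
Token 5: backref(off=4, len=2). Copied 'BM' from pos 0. Output: "BMMBBM"

Answer: BMMBBM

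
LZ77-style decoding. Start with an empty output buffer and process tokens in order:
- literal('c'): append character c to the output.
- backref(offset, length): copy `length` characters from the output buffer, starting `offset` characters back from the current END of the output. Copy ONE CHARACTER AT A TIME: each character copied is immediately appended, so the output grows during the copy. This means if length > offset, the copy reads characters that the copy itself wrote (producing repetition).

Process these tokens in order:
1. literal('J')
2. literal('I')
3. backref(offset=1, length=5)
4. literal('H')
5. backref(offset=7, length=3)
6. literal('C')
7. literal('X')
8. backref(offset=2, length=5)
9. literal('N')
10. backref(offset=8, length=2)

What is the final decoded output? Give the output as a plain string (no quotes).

Answer: JIIIIIIHIIICXCXCXCNCX

Derivation:
Token 1: literal('J'). Output: "J"
Token 2: literal('I'). Output: "JI"
Token 3: backref(off=1, len=5) (overlapping!). Copied 'IIIII' from pos 1. Output: "JIIIIII"
Token 4: literal('H'). Output: "JIIIIIIH"
Token 5: backref(off=7, len=3). Copied 'III' from pos 1. Output: "JIIIIIIHIII"
Token 6: literal('C'). Output: "JIIIIIIHIIIC"
Token 7: literal('X'). Output: "JIIIIIIHIIICX"
Token 8: backref(off=2, len=5) (overlapping!). Copied 'CXCXC' from pos 11. Output: "JIIIIIIHIIICXCXCXC"
Token 9: literal('N'). Output: "JIIIIIIHIIICXCXCXCN"
Token 10: backref(off=8, len=2). Copied 'CX' from pos 11. Output: "JIIIIIIHIIICXCXCXCNCX"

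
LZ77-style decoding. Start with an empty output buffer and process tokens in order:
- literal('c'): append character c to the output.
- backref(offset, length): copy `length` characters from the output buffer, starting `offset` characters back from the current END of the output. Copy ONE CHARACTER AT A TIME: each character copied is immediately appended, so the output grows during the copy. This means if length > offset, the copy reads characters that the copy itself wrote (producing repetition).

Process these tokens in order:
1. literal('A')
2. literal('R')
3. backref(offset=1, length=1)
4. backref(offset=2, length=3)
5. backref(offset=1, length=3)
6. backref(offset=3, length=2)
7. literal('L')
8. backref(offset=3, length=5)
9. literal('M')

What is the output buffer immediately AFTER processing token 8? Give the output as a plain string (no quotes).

Answer: ARRRRRRRRRRLRRLRR

Derivation:
Token 1: literal('A'). Output: "A"
Token 2: literal('R'). Output: "AR"
Token 3: backref(off=1, len=1). Copied 'R' from pos 1. Output: "ARR"
Token 4: backref(off=2, len=3) (overlapping!). Copied 'RRR' from pos 1. Output: "ARRRRR"
Token 5: backref(off=1, len=3) (overlapping!). Copied 'RRR' from pos 5. Output: "ARRRRRRRR"
Token 6: backref(off=3, len=2). Copied 'RR' from pos 6. Output: "ARRRRRRRRRR"
Token 7: literal('L'). Output: "ARRRRRRRRRRL"
Token 8: backref(off=3, len=5) (overlapping!). Copied 'RRLRR' from pos 9. Output: "ARRRRRRRRRRLRRLRR"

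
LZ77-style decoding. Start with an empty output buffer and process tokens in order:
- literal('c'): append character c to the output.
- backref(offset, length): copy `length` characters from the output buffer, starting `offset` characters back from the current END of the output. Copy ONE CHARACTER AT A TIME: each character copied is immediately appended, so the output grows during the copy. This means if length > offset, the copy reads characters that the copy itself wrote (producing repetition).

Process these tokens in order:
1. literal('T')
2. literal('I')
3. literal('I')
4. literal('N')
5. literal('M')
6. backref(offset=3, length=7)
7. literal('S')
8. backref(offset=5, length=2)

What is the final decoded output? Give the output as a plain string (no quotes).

Token 1: literal('T'). Output: "T"
Token 2: literal('I'). Output: "TI"
Token 3: literal('I'). Output: "TII"
Token 4: literal('N'). Output: "TIIN"
Token 5: literal('M'). Output: "TIINM"
Token 6: backref(off=3, len=7) (overlapping!). Copied 'INMINMI' from pos 2. Output: "TIINMINMINMI"
Token 7: literal('S'). Output: "TIINMINMINMIS"
Token 8: backref(off=5, len=2). Copied 'IN' from pos 8. Output: "TIINMINMINMISIN"

Answer: TIINMINMINMISIN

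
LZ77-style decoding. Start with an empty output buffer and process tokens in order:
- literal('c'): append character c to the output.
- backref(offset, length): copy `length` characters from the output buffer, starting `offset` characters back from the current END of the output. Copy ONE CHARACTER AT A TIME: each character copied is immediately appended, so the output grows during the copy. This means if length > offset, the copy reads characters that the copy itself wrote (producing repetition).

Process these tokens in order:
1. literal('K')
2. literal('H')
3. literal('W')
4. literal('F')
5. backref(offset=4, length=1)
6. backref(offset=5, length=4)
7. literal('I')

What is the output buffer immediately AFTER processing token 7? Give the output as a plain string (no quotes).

Answer: KHWFKKHWFI

Derivation:
Token 1: literal('K'). Output: "K"
Token 2: literal('H'). Output: "KH"
Token 3: literal('W'). Output: "KHW"
Token 4: literal('F'). Output: "KHWF"
Token 5: backref(off=4, len=1). Copied 'K' from pos 0. Output: "KHWFK"
Token 6: backref(off=5, len=4). Copied 'KHWF' from pos 0. Output: "KHWFKKHWF"
Token 7: literal('I'). Output: "KHWFKKHWFI"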